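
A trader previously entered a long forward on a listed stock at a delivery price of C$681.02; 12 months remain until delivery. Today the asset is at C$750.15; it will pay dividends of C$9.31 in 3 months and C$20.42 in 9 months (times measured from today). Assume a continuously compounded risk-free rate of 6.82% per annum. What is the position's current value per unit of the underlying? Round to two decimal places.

C$85.47

PV(remaining dividends) I = 9.31·e^(−0.0682·3/12) + 20.42·e^(−0.0682·9/12) = 28.5544
Current forward F = (S − I)·e^(rT) = (750.15 − 28.5544)·e^(0.0682·12/12) = 721.5956 × 1.070579 = 772.5251
Value (long) = (F − K)·e^(−rT) = (772.5251 − 681.02) × 0.934074 = 85.4725
Value = C$85.47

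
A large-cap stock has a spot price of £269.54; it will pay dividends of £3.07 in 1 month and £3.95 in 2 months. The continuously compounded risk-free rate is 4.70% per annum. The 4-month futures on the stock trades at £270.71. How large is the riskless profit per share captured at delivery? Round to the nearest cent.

£4.00 per share

PV(dividends) I = 3.07·e^(−0.0470·1/12) + 3.95·e^(−0.0470·2/12) = 6.9772
Fair futures F* = (S − I)·e^(rT) = (269.54 − 6.9772)·e^0.015667 = 262.5628 × 1.015790 = 266.7087
Market £270.71 > fair 266.7087: forward overpriced → cash-and-carry (borrow at r, buy the stock and collect the dividends, short the forward).
Profit at T = |F_mkt − F*| = |270.71 − 266.7087| = £4.00 per share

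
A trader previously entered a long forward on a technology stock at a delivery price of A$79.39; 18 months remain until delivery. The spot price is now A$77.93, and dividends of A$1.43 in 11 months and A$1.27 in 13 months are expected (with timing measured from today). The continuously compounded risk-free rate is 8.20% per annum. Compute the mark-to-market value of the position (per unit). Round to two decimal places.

PV(remaining dividends) I = 1.43·e^(−0.0820·11/12) + 1.27·e^(−0.0820·13/12) = 2.4885
Current forward F = (S − I)·e^(rT) = (77.93 − 2.4885)·e^(0.0820·18/12) = 75.4415 × 1.130884 = 85.3156
Value (long) = (F − K)·e^(−rT) = (85.3156 − 79.39) × 0.884264 = 5.2398
Value = A$5.24

A$5.24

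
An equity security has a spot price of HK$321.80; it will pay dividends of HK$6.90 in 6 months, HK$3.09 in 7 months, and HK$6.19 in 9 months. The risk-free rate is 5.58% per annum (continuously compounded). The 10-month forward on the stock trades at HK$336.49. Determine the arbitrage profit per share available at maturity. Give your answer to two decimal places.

PV(dividends) I = 6.90·e^(−0.0558·6/12) + 3.09·e^(−0.0558·7/12) + 6.19·e^(−0.0558·9/12) = 15.6375
Fair forward F* = (S − I)·e^(rT) = (321.80 − 15.6375)·e^0.046500 = 306.1625 × 1.047598 = 320.7352
Market HK$336.49 > fair 320.7352: forward overpriced → cash-and-carry (borrow at r, buy the stock and collect the dividends, short the forward).
Profit at T = |F_mkt − F*| = |336.49 − 320.7352| = HK$15.75 per share

HK$15.75 per share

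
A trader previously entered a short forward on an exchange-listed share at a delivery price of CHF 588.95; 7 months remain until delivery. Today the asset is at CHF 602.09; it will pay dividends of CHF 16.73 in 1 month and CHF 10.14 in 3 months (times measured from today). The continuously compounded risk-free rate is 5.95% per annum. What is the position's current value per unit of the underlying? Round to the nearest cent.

PV(remaining dividends) I = 16.73·e^(−0.0595·1/12) + 10.14·e^(−0.0595·3/12) = 26.6375
Current forward F = (S − I)·e^(rT) = (602.09 − 26.6375)·e^(0.0595·7/12) = 575.4525 × 1.035318 = 595.7763
Value (long) = (F − K)·e^(−rT) = (595.7763 − 588.95) × 0.965887 = 6.5934
Short position value = −(long value) = -CHF 6.59

-CHF 6.59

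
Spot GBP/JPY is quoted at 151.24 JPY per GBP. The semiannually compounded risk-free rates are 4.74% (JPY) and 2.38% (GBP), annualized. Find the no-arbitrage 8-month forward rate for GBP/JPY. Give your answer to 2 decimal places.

153.60

By covered interest parity, F = S · (1+r_JPY/2)^(2T) / (1+r_GBP/2)^(2T)
= 151.24 × 1.031724 / 1.015898 = 151.24 × 1.015578
F = 153.60 JPY per GBP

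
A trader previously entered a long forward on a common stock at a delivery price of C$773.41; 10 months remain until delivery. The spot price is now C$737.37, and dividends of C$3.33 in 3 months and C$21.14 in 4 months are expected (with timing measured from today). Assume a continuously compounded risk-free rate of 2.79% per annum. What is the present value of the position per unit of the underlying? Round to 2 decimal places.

PV(remaining dividends) I = 3.33·e^(−0.0279·3/12) + 21.14·e^(−0.0279·4/12) = 24.2512
Current forward F = (S − I)·e^(rT) = (737.37 − 24.2512)·e^(0.0279·10/12) = 713.1188 × 1.023522 = 729.8928
Value (long) = (F − K)·e^(−rT) = (729.8928 − 773.41) × 0.977018 = -42.5171
Value = -C$42.52

-C$42.52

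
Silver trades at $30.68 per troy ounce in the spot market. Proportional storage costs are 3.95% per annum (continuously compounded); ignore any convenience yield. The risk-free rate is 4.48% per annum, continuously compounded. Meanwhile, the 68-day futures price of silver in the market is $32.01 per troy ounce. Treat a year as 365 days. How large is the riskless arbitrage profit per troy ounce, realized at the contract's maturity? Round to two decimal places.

Fair futures: F* = S·e^(carry·T), with carry = (r + u) = 0.0448 + 0.0395 = 0.0843
F* = 30.68 · e^(0.0843 × 68/365) = 30.68 · e^0.015705 = 30.68 × 1.015829 = $31.1656
Market $32.01 > fair $31.1656: forward overpriced → cash-and-carry (buy spot, short the forward).
At maturity, profit = |F_mkt − F*| = |32.01 − 31.1656| = $0.84 per troy ounce

$0.84 per troy ounce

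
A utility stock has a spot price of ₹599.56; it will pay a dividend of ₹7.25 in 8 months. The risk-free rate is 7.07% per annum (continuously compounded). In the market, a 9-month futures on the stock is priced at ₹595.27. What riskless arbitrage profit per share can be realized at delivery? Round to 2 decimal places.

₹29.65 per share

PV(dividends) I = 7.25·e^(−0.0707·8/12) = 6.9162
Fair futures F* = (S − I)·e^(rT) = (599.56 − 6.9162)·e^0.053025 = 592.6438 × 1.054456 = 624.9168
Market ₹595.27 < fair 624.9168: forward underpriced → reverse cash-and-carry (short the stock, invest proceeds at r, pay the dividends, go long the forward).
Profit at T = |F_mkt − F*| = |595.27 − 624.9168| = ₹29.65 per share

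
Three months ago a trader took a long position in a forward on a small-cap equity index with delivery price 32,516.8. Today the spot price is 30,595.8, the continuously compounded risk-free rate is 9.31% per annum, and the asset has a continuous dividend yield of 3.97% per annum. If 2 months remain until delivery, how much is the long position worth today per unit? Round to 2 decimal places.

-1622.12

Current fair forward for the remaining 2 months: F = S·e^((r − q)·T), (r − q) = 0.0931 − 0.0397 = 0.0534
F = 30595.8 · e^(0.0534 × 2/12) = 30595.8 × 1.00893972 = 30869.3179
Value of long forward = (F − K)·e^(−rT) = (30869.3179 − 32516.8) · e^(−0.0931·2/12)
= -1647.4821 × 0.98460310 = -1622.12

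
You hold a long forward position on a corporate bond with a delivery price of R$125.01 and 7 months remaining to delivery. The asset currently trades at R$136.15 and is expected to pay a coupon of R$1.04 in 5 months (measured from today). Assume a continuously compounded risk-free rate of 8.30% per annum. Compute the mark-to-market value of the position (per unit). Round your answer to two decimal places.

PV(remaining coupons) I = 1.04·e^(−0.0830·5/12) = 1.0046
Current forward F = (S − I)·e^(rT) = (136.15 − 1.0046)·e^(0.0830·7/12) = 135.1454 × 1.049608 = 141.8497
Value (long) = (F − K)·e^(−rT) = (141.8497 − 125.01) × 0.952737 = 16.0438
Value = R$16.04

R$16.04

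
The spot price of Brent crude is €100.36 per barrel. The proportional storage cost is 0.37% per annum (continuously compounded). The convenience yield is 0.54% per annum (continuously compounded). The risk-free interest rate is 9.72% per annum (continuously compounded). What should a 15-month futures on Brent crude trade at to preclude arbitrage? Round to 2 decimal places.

€113.08 per barrel

Net carry = r + u − y = 0.0972 + 0.0037 − 0.0054 = 0.0955
F = S·e^((r+u−y)T) = 100.36 · e^(0.0955 × 15/12) = 100.36 · e^0.119375
= 100.36 × 1.126792 = €113.08 per barrel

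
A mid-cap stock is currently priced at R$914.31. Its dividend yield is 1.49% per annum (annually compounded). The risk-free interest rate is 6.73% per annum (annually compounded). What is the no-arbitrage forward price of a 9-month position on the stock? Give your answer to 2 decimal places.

F = S · (1+r)^T / (1+q)^T
= 914.31 × 1.050062 / 1.011154 = 914.31 × 1.038479
F = R$949.49

R$949.49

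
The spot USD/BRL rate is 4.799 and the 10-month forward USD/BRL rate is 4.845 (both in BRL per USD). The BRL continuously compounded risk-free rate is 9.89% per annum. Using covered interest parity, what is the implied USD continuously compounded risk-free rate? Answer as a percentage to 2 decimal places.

F = S·e^((r_BRL − r_USD)T) ⇒ r_USD = r_BRL − ln(F/S)/T
ln(4.845/4.799) = 0.009540; /(10/12) = 0.011448
r_USD = 0.0989 − 0.011448 = 0.087452
r_USD = 8.75%

8.75%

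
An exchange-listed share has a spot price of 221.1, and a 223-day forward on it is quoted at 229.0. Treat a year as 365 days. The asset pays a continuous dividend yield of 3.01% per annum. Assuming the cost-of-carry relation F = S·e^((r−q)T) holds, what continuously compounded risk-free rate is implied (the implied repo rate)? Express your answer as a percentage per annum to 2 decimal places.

8.76%

From F = S·e^((r−q)T): (r − q) = ln(F/S)/T
ln(229.0/221.1) = ln(1.035730) = 0.035106
(r − q) = 0.035106 / (223/365) = 0.057460
r = ln(F/S)/T + q = 0.057460 + 0.0301 = 0.087560
r = 8.76%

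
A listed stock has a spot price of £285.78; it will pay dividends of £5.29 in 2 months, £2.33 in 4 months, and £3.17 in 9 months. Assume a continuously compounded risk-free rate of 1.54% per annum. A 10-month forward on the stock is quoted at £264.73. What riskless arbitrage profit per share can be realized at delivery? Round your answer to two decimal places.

PV(dividends) I = 5.29·e^(−0.0154·2/12) + 2.33·e^(−0.0154·4/12) + 3.17·e^(−0.0154·9/12) = 10.7281
Fair forward F* = (S − I)·e^(rT) = (285.78 − 10.7281)·e^0.012833 = 275.0519 × 1.012916 = 278.6045
Market £264.73 < fair 278.6045: forward underpriced → reverse cash-and-carry (short the stock, invest proceeds at r, pay the dividends, go long the forward).
Profit at T = |F_mkt − F*| = |264.73 − 278.6045| = £13.87 per share

£13.87 per share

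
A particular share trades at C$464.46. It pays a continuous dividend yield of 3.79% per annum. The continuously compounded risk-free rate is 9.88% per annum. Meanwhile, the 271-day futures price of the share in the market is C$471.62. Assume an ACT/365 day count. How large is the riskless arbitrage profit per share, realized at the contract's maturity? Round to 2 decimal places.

Fair futures: F* = S·e^(carry·T), with carry = (r − q) = 0.0988 − 0.0379 = 0.0609
F* = 464.46 · e^(0.0609 × 271/365) = 464.46 · e^0.045216 = 464.46 × 1.046254 = C$485.9431
Market C$471.62 < fair C$485.9431: forward underpriced → reverse cash-and-carry (short spot, go long the forward).
At maturity, profit = |F_mkt − F*| = |471.62 − 485.9431| = C$14.32 per share

C$14.32 per share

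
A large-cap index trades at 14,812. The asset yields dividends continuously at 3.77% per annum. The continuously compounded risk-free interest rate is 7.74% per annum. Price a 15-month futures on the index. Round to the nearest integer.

F = S·e^((r − q)T) = 14812 · e^((0.0774 − 0.0377) × 15/12)
= 14812 · e^0.049625 = 14812 × 1.050877
F = 15,566

15,566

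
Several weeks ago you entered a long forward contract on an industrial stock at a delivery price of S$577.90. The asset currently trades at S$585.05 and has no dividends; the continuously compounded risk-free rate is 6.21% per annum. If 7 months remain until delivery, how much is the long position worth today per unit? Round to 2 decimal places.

S$27.71

Current fair forward for the remaining 7 months: F = S·e^(r·T), r = 0.0621
F = 585.05 · e^(0.0621 × 7/12) = 585.05 × 1.036889 = 606.6319
Value of long forward = (F − K)·e^(−rT) = (606.6319 − 577.90) · e^(−0.0621·7/12)
= 28.7319 × 0.964423 = 27.71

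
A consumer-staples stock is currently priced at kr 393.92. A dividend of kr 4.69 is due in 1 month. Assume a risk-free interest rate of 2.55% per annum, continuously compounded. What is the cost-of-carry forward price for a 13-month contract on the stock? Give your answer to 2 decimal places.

kr 400.14

PV(dividends) I = 4.69·e^(−0.0255·1/12)
I = 4.6800
F = (S − I)·e^(rT) = (393.92 − 4.6800) · e^(0.0255·13/12)
= 389.2400 · e^0.027625 = 389.2400 × 1.028010 = kr 400.14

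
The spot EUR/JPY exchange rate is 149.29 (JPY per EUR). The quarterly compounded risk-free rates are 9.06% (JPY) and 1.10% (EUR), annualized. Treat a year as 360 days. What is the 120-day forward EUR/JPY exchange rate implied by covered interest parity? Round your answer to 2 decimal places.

By covered interest parity, F = S · (1+r_JPY/4)^(4T) / (1+r_EUR/4)^(4T)
= 149.29 × 1.030313 / 1.003668 = 149.29 × 1.026548
F = 153.25 JPY per EUR

153.25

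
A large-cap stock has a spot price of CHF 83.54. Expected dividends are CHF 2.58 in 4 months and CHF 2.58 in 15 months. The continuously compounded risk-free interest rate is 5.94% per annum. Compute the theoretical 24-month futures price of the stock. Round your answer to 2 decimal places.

PV(dividends) I = 2.58·e^(−0.0594·4/12) + 2.58·e^(−0.0594·15/12)
I = 2.5294 + 2.3954 = 4.9248
F = (S − I)·e^(rT) = (83.54 − 4.9248) · e^(0.0594·24/12)
= 78.6152 · e^0.118800 = 78.6152 × 1.126145 = CHF 88.53

CHF 88.53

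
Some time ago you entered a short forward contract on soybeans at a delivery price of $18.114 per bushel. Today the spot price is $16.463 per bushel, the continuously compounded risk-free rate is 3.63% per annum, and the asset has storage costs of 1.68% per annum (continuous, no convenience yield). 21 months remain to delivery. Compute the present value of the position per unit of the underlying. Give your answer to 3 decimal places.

$0.045 per bushel

Current fair forward for the remaining 21 months: F = S·e^((r + u)·T), (r + u) = 0.0363 + 0.0168 = 0.0531
F = 16.463 · e^(0.0531 × 21/12) = 16.463 × 1.097379 = 18.0662
Value of long forward = (F − K)·e^(−rT) = (18.0662 − 18.114) · e^(−0.0363·21/12)
= -0.0478 × 0.938451 = -0.045
Short position value = −(long value) = $0.045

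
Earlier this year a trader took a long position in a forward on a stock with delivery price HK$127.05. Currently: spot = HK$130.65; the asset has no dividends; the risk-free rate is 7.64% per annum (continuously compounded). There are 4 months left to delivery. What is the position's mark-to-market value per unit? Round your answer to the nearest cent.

Current fair forward for the remaining 4 months: F = S·e^(r·T), r = 0.0764
F = 130.65 · e^(0.0764 × 4/12) = 130.65 × 1.025794 = 134.0200
Value of long forward = (F − K)·e^(−rT) = (134.0200 − 127.05) · e^(−0.0764·4/12)
= 6.9700 × 0.974855 = 6.79

HK$6.79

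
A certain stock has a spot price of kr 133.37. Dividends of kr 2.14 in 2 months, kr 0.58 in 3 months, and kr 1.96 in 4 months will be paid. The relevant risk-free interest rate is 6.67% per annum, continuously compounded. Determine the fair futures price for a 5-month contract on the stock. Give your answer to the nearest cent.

PV(dividends) I = 2.14·e^(−0.0667·2/12) + 0.58·e^(−0.0667·3/12) + 1.96·e^(−0.0667·4/12)
I = 2.1163 + 0.5704 + 1.9169 = 4.6036
F = (S − I)·e^(rT) = (133.37 − 4.6036) · e^(0.0667·5/12)
= 128.7664 · e^0.027792 = 128.7664 × 1.028182 = kr 132.40

kr 132.40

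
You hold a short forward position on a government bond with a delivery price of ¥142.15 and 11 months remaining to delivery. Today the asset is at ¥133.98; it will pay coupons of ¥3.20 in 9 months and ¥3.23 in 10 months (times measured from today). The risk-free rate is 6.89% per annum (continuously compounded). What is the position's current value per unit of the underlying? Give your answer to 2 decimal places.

¥5.56

PV(remaining coupons) I = 3.20·e^(−0.0689·9/12) + 3.23·e^(−0.0689·10/12) = 6.0886
Current forward F = (S − I)·e^(rT) = (133.98 − 6.0886)·e^(0.0689·11/12) = 127.8914 × 1.065195 = 136.2293
Value (long) = (F − K)·e^(−rT) = (136.2293 − 142.15) × 0.938795 = -5.5583
Short position value = −(long value) = ¥5.56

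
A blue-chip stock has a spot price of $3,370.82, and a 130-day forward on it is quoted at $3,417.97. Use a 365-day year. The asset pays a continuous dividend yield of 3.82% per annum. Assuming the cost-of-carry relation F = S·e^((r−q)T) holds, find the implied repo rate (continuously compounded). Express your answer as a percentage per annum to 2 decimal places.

From F = S·e^((r−q)T): (r − q) = ln(F/S)/T
ln(3417.97/3370.82) = ln(1.013988) = 0.013891
(r − q) = 0.013891 / (130/365) = 0.039002
r = ln(F/S)/T + q = 0.039002 + 0.0382 = 0.077202
r = 7.72%

7.72%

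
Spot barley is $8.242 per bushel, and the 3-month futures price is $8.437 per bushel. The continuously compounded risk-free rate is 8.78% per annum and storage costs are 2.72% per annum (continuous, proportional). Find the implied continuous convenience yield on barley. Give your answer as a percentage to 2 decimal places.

2.15%

F = S·e^((r+u−y)T) ⇒ (r+u−y) = ln(F/S)/T
ln(8.437/8.242) = 0.023384; /T ⇒ 0.093536
y = r + u − ln(F/S)/T = 0.0878 + 0.0272 − 0.093536 = 0.021464
y = 2.15%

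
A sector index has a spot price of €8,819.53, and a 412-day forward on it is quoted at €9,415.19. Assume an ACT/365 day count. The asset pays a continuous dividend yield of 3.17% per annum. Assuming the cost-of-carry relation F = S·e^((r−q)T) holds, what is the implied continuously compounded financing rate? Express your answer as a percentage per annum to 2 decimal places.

8.96%

From F = S·e^((r−q)T): (r − q) = ln(F/S)/T
ln(9415.19/8819.53) = ln(1.067539) = 0.065356
(r − q) = 0.065356 / (412/365) = 0.057900
r = ln(F/S)/T + q = 0.057900 + 0.0317 = 0.089600
r = 8.96%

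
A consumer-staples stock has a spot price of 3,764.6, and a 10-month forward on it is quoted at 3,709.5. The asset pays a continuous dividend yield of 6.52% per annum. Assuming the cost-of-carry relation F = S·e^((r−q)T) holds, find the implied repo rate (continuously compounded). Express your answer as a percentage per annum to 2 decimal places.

4.75%

From F = S·e^((r−q)T): (r − q) = ln(F/S)/T
ln(3709.5/3764.6) = ln(0.985364) = -0.014744
(r − q) = -0.014744 / (10/12) = -0.017693
r = ln(F/S)/T + q = -0.017693 + 0.0652 = 0.047507
r = 4.75%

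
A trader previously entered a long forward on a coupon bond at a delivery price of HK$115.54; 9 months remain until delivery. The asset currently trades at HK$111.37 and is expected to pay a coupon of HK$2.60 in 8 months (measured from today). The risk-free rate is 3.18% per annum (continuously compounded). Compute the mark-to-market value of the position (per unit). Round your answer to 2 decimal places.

PV(remaining coupons) I = 2.60·e^(−0.0318·8/12) = 2.5455
Current forward F = (S − I)·e^(rT) = (111.37 − 2.5455)·e^(0.0318·9/12) = 108.8245 × 1.024137 = 111.4512
Value (long) = (F − K)·e^(−rT) = (111.4512 − 115.54) × 0.976432 = -3.9924
Value = -HK$3.99

-HK$3.99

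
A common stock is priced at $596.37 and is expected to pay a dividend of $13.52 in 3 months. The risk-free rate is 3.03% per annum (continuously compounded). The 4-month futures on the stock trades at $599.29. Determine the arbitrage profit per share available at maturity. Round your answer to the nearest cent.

$10.42 per share

PV(dividends) I = 13.52·e^(−0.0303·3/12) = 13.4180
Fair futures F* = (S − I)·e^(rT) = (596.37 − 13.4180)·e^0.010100 = 582.9520 × 1.010151 = 588.8695
Market $599.29 > fair 588.8695: forward overpriced → cash-and-carry (borrow at r, buy the stock and collect the dividends, short the forward).
Profit at T = |F_mkt − F*| = |599.29 − 588.8695| = $10.42 per share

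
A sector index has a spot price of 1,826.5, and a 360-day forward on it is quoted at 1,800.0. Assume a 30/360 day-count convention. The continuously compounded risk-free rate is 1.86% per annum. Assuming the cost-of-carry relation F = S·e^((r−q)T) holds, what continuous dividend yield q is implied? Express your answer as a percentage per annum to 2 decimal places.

From F = S·e^((r−q)T): (r − q) = ln(F/S)/T
ln(1800.0/1826.5) = ln(0.985491) = -0.014615
(r − q) = -0.014615 / (360/360) = -0.014615
q = r − ln(F/S)/T = 0.0186 + 0.014615 = 0.033215
q = 3.32%

3.32%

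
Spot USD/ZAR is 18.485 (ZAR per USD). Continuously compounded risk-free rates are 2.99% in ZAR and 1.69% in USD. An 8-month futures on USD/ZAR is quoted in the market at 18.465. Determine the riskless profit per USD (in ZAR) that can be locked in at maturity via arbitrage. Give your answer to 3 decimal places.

0.181 per USD (in ZAR)

Fair futures: F* = S·e^(carry·T), with carry = (r_ZAR − r_USD) = 0.0299 − 0.0169 = 0.0130
F* = 18.485 · e^(0.0130 × 8/12) = 18.485 · e^0.008667 = 18.485 × 1.008705 = 18.6459
Market 18.465 < fair 18.6459: forward underpriced → reverse cash-and-carry (short spot, go long the forward).
At maturity, profit = |F_mkt − F*| = |18.465 − 18.6459| = 0.181 per USD (in ZAR)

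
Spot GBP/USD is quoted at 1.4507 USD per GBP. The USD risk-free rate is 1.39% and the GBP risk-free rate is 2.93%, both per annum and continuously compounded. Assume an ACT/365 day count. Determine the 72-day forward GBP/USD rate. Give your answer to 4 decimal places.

F = S·e^((r_USD − r_GBP)T) = 1.4507 · e^((0.0139 − 0.0293) × 72/365)
= 1.4507 · e^-0.003038 = 1.4507 × 0.996967
F = 1.4463 USD per GBP

1.4463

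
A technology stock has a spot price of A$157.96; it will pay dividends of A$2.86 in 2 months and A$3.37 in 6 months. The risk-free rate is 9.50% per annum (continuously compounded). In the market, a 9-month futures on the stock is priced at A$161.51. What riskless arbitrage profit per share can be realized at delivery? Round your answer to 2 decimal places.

PV(dividends) I = 2.86·e^(−0.0950·2/12) + 3.37·e^(−0.0950·6/12) = 6.0287
Fair futures F* = (S − I)·e^(rT) = (157.96 − 6.0287)·e^0.071250 = 151.9313 × 1.073850 = 163.1514
Market A$161.51 < fair 163.1514: forward underpriced → reverse cash-and-carry (short the stock, invest proceeds at r, pay the dividends, go long the forward).
Profit at T = |F_mkt − F*| = |161.51 − 163.1514| = A$1.64 per share

A$1.64 per share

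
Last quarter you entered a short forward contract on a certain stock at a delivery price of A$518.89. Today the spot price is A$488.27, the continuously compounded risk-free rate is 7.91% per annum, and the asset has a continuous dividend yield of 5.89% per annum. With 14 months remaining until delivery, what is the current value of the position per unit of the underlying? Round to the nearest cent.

Current fair forward for the remaining 14 months: F = S·e^((r − q)·T), (r − q) = 0.0791 − 0.0589 = 0.0202
F = 488.27 · e^(0.0202 × 14/12) = 488.27 × 1.023847 = 499.9138
Value of long forward = (F − K)·e^(−rT) = (499.9138 − 518.89) · e^(−0.0791·14/12)
= -18.9762 × 0.911847 = -17.30
Short position value = −(long value) = A$17.30

A$17.30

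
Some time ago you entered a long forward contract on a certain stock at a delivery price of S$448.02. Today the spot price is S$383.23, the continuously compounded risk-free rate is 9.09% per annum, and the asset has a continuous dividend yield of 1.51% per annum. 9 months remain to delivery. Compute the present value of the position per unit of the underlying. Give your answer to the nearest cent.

-S$39.58

Current fair forward for the remaining 9 months: F = S·e^((r − q)·T), (r − q) = 0.0909 − 0.0151 = 0.0758
F = 383.23 · e^(0.0758 × 9/12) = 383.23 × 1.058497 = 405.6478
Value of long forward = (F − K)·e^(−rT) = (405.6478 − 448.02) · e^(−0.0909·9/12)
= -42.3722 × 0.934097 = -39.58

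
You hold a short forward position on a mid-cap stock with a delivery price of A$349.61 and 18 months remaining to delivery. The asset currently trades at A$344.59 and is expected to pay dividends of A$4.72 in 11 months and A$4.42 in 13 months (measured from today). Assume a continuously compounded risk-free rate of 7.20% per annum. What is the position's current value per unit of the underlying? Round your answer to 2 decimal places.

PV(remaining dividends) I = 4.72·e^(−0.0720·11/12) + 4.42·e^(−0.0720·13/12) = 8.5069
Current forward F = (S − I)·e^(rT) = (344.59 − 8.5069)·e^(0.0720·18/12) = 336.0831 × 1.114048 = 374.4127
Value (long) = (F − K)·e^(−rT) = (374.4127 − 349.61) × 0.897628 = 22.2636
Short position value = −(long value) = -A$22.26

-A$22.26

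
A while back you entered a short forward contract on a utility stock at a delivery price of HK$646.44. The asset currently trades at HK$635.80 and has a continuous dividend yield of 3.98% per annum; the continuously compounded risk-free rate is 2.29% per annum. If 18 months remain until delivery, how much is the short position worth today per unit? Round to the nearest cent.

Current fair forward for the remaining 18 months: F = S·e^((r − q)·T), (r − q) = 0.0229 − 0.0398 = -0.0169
F = 635.80 · e^(-0.0169 × 18/12) = 635.80 × 0.974969 = 619.8853
Value of long forward = (F − K)·e^(−rT) = (619.8853 − 646.44) · e^(−0.0229·18/12)
= -26.5547 × 0.966233 = -25.66
Short position value = −(long value) = HK$25.66

HK$25.66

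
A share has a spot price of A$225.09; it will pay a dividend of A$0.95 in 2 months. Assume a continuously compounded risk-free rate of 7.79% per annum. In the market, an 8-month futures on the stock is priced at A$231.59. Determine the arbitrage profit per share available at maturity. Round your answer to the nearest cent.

A$4.51 per share

PV(dividends) I = 0.95·e^(−0.0779·2/12) = 0.9377
Fair futures F* = (S − I)·e^(rT) = (225.09 − 0.9377)·e^0.051933 = 224.1523 × 1.053305 = 236.1007
Market A$231.59 < fair 236.1007: forward underpriced → reverse cash-and-carry (short the stock, invest proceeds at r, pay the dividends, go long the forward).
Profit at T = |F_mkt − F*| = |231.59 − 236.1007| = A$4.51 per share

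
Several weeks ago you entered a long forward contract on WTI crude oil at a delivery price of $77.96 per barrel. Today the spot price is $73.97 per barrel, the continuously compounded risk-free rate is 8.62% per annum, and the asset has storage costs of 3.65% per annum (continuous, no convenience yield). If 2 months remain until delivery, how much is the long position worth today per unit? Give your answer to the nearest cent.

-$2.43 per barrel

Current fair forward for the remaining 2 months: F = S·e^((r + u)·T), (r + u) = 0.0862 + 0.0365 = 0.1227
F = 73.97 · e^(0.1227 × 2/12) = 73.97 × 1.020661 = 75.4983
Value of long forward = (F − K)·e^(−rT) = (75.4983 − 77.96) · e^(−0.0862·2/12)
= -2.4617 × 0.985736 = -2.43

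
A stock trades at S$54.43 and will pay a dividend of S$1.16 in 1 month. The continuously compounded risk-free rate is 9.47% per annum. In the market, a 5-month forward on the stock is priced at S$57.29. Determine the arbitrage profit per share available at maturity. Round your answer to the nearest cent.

S$1.87 per share

PV(dividends) I = 1.16·e^(−0.0947·1/12) = 1.1509
Fair forward F* = (S − I)·e^(rT) = (54.43 − 1.1509)·e^0.039458 = 53.2791 × 1.040247 = 55.4234
Market S$57.29 > fair 55.4234: forward overpriced → cash-and-carry (borrow at r, buy the stock and collect the dividends, short the forward).
Profit at T = |F_mkt − F*| = |57.29 − 55.4234| = S$1.87 per share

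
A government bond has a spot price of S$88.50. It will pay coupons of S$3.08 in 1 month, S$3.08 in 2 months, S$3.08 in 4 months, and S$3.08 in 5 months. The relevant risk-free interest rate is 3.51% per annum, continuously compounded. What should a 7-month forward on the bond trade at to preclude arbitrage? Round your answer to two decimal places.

PV(coupons) I = 3.08·e^(−0.0351·1/12) + 3.08·e^(−0.0351·2/12) + 3.08·e^(−0.0351·4/12) + 3.08·e^(−0.0351·5/12)
I = 3.0710 + 3.0620 + 3.0442 + 3.0353 = 12.2125
F = (S − I)·e^(rT) = (88.50 − 12.2125) · e^(0.0351·7/12)
= 76.2875 · e^0.020475 = 76.2875 × 1.020686 = S$77.87

S$77.87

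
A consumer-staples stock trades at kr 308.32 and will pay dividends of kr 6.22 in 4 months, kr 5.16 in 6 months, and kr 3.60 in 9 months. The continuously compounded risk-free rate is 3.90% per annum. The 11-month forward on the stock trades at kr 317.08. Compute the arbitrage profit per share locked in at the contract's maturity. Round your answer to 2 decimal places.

kr 12.77 per share

PV(dividends) I = 6.22·e^(−0.0390·4/12) + 5.16·e^(−0.0390·6/12) + 3.60·e^(−0.0390·9/12) = 14.6962
Fair forward F* = (S − I)·e^(rT) = (308.32 − 14.6962)·e^0.035750 = 293.6238 × 1.036397 = 304.3108
Market kr 317.08 > fair 304.3108: forward overpriced → cash-and-carry (borrow at r, buy the stock and collect the dividends, short the forward).
Profit at T = |F_mkt − F*| = |317.08 − 304.3108| = kr 12.77 per share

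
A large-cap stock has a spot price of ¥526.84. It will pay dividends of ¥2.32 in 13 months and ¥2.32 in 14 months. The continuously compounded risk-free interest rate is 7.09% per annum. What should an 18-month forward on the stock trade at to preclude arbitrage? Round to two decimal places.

¥581.19

PV(dividends) I = 2.32·e^(−0.0709·13/12) + 2.32·e^(−0.0709·14/12)
I = 2.1485 + 2.1358 = 4.2843
F = (S − I)·e^(rT) = (526.84 − 4.2843) · e^(0.0709·18/12)
= 522.5557 · e^0.106350 = 522.5557 × 1.112211 = ¥581.19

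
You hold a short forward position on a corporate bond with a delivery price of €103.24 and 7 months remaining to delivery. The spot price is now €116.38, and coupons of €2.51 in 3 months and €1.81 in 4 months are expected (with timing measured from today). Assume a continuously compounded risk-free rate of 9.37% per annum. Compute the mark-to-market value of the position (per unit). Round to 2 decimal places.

PV(remaining coupons) I = 2.51·e^(−0.0937·3/12) + 1.81·e^(−0.0937·4/12) = 4.2062
Current forward F = (S − I)·e^(rT) = (116.38 − 4.2062)·e^(0.0937·7/12) = 112.1738 × 1.056180 = 118.4757
Value (long) = (F − K)·e^(−rT) = (118.4757 − 103.24) × 0.946809 = 14.4253
Short position value = −(long value) = -€14.43

-€14.43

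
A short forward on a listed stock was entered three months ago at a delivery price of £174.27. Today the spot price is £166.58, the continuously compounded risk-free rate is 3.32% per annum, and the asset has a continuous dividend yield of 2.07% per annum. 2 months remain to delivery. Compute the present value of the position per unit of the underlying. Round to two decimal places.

Current fair forward for the remaining 2 months: F = S·e^((r − q)·T), (r − q) = 0.0332 − 0.0207 = 0.0125
F = 166.58 · e^(0.0125 × 2/12) = 166.58 × 1.002086 = 166.9275
Value of long forward = (F − K)·e^(−rT) = (166.9275 − 174.27) · e^(−0.0332·2/12)
= -7.3425 × 0.994482 = -7.30
Short position value = −(long value) = £7.30

£7.30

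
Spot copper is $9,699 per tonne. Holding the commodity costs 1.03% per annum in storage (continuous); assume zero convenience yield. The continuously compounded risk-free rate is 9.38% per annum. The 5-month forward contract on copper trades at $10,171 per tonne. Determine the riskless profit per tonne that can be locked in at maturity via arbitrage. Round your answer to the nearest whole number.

$42 per tonne

Fair forward: F* = S·e^(carry·T), with carry = (r + u) = 0.0938 + 0.0103 = 0.1041
F* = 9699 · e^(0.1041 × 5/12) = 9699 · e^0.043375 = 9699 × 1.044329 = $10128.9470
Market $10171 > fair $10128.9470: forward overpriced → cash-and-carry (buy spot, short the forward).
At maturity, profit = |F_mkt − F*| = |10171 − 10128.9470| = $42 per tonne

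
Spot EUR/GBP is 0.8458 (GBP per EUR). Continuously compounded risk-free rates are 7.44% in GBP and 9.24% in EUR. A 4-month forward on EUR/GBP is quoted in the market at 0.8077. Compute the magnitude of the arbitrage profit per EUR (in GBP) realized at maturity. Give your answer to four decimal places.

0.0330 per EUR (in GBP)

Fair forward: F* = S·e^(carry·T), with carry = (r_GBP − r_EUR) = 0.0744 − 0.0924 = -0.0180
F* = 0.8458 · e^(-0.0180 × 4/12) = 0.8458 · e^-0.006000 = 0.8458 × 0.994018 = 0.8407
Market 0.8077 < fair 0.8407: forward underpriced → reverse cash-and-carry (short spot, go long the forward).
At maturity, profit = |F_mkt − F*| = |0.8077 − 0.8407| = 0.0330 per EUR (in GBP)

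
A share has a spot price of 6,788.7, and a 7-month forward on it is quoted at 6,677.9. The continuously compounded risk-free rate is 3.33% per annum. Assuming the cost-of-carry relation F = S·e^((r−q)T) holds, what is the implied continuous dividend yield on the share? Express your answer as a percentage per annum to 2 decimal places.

From F = S·e^((r−q)T): (r − q) = ln(F/S)/T
ln(6677.9/6788.7) = ln(0.983679) = -0.016456
(r − q) = -0.016456 / (7/12) = -0.028210
q = r − ln(F/S)/T = 0.0333 + 0.028210 = 0.061510
q = 6.15%

6.15%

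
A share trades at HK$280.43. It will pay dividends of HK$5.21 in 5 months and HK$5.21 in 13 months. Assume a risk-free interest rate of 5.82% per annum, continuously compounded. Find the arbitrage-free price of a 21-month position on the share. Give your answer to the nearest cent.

PV(dividends) I = 5.21·e^(−0.0582·5/12) + 5.21·e^(−0.0582·13/12)
I = 5.0852 + 4.8917 = 9.9769
F = (S − I)·e^(rT) = (280.43 − 9.9769) · e^(0.0582·21/12)
= 270.4531 · e^0.101850 = 270.4531 × 1.107217 = HK$299.45

HK$299.45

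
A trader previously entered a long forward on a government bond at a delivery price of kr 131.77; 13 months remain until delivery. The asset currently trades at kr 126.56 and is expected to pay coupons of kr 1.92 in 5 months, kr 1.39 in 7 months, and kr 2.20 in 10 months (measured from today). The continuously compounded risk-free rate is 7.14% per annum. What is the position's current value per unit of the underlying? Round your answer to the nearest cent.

-kr 0.67

PV(remaining coupons) I = 1.92·e^(−0.0714·5/12) + 1.39·e^(−0.0714·7/12) + 2.20·e^(−0.0714·10/12) = 5.2699
Current forward F = (S − I)·e^(rT) = (126.56 − 5.2699)·e^(0.0714·13/12) = 121.2901 × 1.080420 = 131.0442
Value (long) = (F − K)·e^(−rT) = (131.0442 − 131.77) × 0.925566 = -0.6718
Value = -kr 0.67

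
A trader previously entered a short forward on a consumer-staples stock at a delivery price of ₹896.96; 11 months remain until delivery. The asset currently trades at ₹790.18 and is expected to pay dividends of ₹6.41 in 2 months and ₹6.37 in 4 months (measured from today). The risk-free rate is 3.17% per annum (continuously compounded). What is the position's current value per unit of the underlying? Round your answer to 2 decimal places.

₹93.77

PV(remaining dividends) I = 6.41·e^(−0.0317·2/12) + 6.37·e^(−0.0317·4/12) = 12.6793
Current forward F = (S − I)·e^(rT) = (790.18 − 12.6793)·e^(0.0317·11/12) = 777.5007 × 1.029485 = 800.4253
Value (long) = (F − K)·e^(−rT) = (800.4253 − 896.96) × 0.971360 = -93.7699
Short position value = −(long value) = ₹93.77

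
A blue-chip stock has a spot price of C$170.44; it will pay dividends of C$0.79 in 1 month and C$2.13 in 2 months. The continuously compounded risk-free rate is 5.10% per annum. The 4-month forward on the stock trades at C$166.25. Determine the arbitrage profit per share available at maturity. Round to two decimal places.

C$4.16 per share

PV(dividends) I = 0.79·e^(−0.0510·1/12) + 2.13·e^(−0.0510·2/12) = 2.8986
Fair forward F* = (S − I)·e^(rT) = (170.44 − 2.8986)·e^0.017000 = 167.5414 × 1.017145 = 170.4139
Market C$166.25 < fair 170.4139: forward underpriced → reverse cash-and-carry (short the stock, invest proceeds at r, pay the dividends, go long the forward).
Profit at T = |F_mkt − F*| = |166.25 − 170.4139| = C$4.16 per share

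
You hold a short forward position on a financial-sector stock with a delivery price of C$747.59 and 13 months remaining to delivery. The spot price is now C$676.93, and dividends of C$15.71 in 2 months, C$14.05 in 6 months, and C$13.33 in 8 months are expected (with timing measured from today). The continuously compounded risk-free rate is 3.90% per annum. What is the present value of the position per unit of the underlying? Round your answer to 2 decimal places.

PV(remaining dividends) I = 15.71·e^(−0.0390·2/12) + 14.05·e^(−0.0390·6/12) + 13.33·e^(−0.0390·8/12) = 42.3748
Current forward F = (S − I)·e^(rT) = (676.93 − 42.3748)·e^(0.0390·13/12) = 634.5552 × 1.043155 = 661.9394
Value (long) = (F − K)·e^(−rT) = (661.9394 − 747.59) × 0.958630 = -82.1072
Short position value = −(long value) = C$82.11

C$82.11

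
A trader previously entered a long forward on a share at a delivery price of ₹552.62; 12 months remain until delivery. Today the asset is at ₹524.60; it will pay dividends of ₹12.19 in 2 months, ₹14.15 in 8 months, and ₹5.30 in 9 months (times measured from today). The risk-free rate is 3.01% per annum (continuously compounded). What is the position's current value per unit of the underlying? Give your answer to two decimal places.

-₹42.81

PV(remaining dividends) I = 12.19·e^(−0.0301·2/12) + 14.15·e^(−0.0301·8/12) + 5.30·e^(−0.0301·9/12) = 31.1796
Current forward F = (S − I)·e^(rT) = (524.60 − 31.1796)·e^(0.0301·12/12) = 493.4204 × 1.030558 = 508.4983
Value (long) = (F − K)·e^(−rT) = (508.4983 − 552.62) × 0.970348 = -42.8134
Value = -₹42.81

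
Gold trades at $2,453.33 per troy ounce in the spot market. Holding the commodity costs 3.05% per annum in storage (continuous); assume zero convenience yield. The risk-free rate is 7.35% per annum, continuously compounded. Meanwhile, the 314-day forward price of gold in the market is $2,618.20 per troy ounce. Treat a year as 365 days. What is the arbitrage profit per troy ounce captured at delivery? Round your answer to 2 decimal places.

$64.74 per troy ounce

Fair forward: F* = S·e^(carry·T), with carry = (r + u) = 0.0735 + 0.0305 = 0.1040
F* = 2453.33 · e^(0.1040 × 314/365) = 2453.33 · e^0.08946849 = 2453.33 × 1.09359287 = $2682.9442
Market $2618.20 < fair $2682.9442: forward underpriced → reverse cash-and-carry (short spot, go long the forward).
At maturity, profit = |F_mkt − F*| = |2618.20 − 2682.9442| = $64.74 per troy ounce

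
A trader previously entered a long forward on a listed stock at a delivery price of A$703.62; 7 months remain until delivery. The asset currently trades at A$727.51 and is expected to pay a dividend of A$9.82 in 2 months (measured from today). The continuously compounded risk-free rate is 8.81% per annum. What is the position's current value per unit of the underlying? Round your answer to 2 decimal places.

PV(remaining dividends) I = 9.82·e^(−0.0881·2/12) = 9.6769
Current forward F = (S − I)·e^(rT) = (727.51 − 9.6769)·e^(0.0881·7/12) = 717.8331 × 1.052735 = 755.6880
Value (long) = (F − K)·e^(−rT) = (755.6880 − 703.62) × 0.949907 = 49.4598
Value = A$49.46

A$49.46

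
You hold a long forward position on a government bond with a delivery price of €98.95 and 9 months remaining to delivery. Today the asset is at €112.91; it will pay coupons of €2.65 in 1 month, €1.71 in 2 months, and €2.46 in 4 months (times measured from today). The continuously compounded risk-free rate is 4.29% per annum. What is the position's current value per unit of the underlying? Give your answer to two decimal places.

PV(remaining coupons) I = 2.65·e^(−0.0429·1/12) + 1.71·e^(−0.0429·2/12) + 2.46·e^(−0.0429·4/12) = 6.7634
Current forward F = (S − I)·e^(rT) = (112.91 − 6.7634)·e^(0.0429·9/12) = 106.1466 × 1.032698 = 109.6174
Value (long) = (F − K)·e^(−rT) = (109.6174 − 98.95) × 0.968337 = 10.3296
Value = €10.33

€10.33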